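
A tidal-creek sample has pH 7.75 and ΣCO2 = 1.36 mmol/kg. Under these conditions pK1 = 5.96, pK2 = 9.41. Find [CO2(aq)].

[CO2*] = 0.0212 mmol/kg

α₀ = 1 / (1 + K1/[H⁺] + K1K2/[H⁺]²) = 1 / (1 + 10^+1.79 + 10^+0.13)
   = 1 / (1 + 61.660 + 1.3490) = 1/64.008 = 0.01562
[CO2*] = α₀ × DIC = 0.01562 × 1.36 = 0.0212 mmol/kg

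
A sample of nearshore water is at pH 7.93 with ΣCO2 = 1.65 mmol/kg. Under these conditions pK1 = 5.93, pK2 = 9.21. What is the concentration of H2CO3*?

α₀ = 1 / (1 + K1/[H⁺] + K1K2/[H⁺]²) = 1 / (1 + 10^+2.00 + 10^+0.72)
   = 1 / (1 + 100.00 + 5.2481) = 1/106.25 = 0.009412
[CO2*] = α₀ × DIC = 0.009412 × 1.65 = 0.0155 mmol/kg = 15.5 μmol/kg

[CO2*] = 15.5 μmol/kg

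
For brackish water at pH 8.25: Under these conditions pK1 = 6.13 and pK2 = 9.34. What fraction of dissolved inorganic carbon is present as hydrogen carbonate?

α₁ = 0.918

α₁ = 1 / (1 + [H⁺]/K1 + K2/[H⁺]) = 1 / (1 + 10^-2.12 + 10^-1.09)
   = 1 / (1 + 0.0075858 + 0.081283) = 1/1.0889 = 0.9184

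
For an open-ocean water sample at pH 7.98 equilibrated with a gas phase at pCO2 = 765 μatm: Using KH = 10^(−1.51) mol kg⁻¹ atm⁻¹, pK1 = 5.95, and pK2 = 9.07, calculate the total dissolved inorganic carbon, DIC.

[CO2*] = KH · pCO2 = 10^(−1.51) × 765×10^-6 = 2.364×10^-5 mol/kg
α₀ = 1/(1 + K1/[H⁺] + K1K2/[H⁺]²) = 1/(1 + 10^+2.03 + 10^+0.94) = 0.008557
DIC = [CO2*]/α₀ = 2.364×10^-5 / 0.008557 = 2.76 mmol/kg

DIC = 2.76 mmol/kg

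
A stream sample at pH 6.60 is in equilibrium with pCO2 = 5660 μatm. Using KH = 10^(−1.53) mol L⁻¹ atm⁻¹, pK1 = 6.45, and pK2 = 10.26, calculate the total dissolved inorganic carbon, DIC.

[CO2*] = KH · pCO2 = 10^(−1.53) × 5660×10^-6 = 1.670×10^-4 mol/L
α₀ = 1/(1 + K1/[H⁺] + K1K2/[H⁺]²) = 1/(1 + 10^+0.15 + 10^-3.51) = 0.4144
DIC = [CO2*]/α₀ = 1.670×10^-4 / 0.4144 = 0.403 mmol/L

DIC = 0.403 mmol/L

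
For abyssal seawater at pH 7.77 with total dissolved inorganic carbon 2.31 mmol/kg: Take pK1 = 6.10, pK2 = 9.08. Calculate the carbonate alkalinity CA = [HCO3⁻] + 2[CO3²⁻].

CA = [HCO3⁻] + 2[CO3²⁻] = (α₁ + 2α₂)·DIC
At pH 7.77: [H⁺]/K1 = 10^-1.67 = 0.021380, K2/[H⁺] = 10^-1.31 = 0.048978
α₁ = 1/(1 + 0.021380 + 0.048978) = 1/1.0704 = 0.9343; α₂ = α₁·K2/[H⁺] = 0.04576
α₁ + 2α₂ = 1.0258
CA = 1.0258 × 2.31 = 2.37 mmol/kg

CA = 2.37 mmol/kg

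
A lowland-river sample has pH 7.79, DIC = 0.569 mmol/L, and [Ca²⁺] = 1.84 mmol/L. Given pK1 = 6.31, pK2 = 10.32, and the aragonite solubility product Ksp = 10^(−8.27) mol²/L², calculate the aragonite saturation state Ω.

Ω = 0.555

α₂ = 1 / (1 + [H⁺]/K2 + [H⁺]²/(K1K2)) = 1 / (1 + 10^+2.53 + 10^+1.05)
   = 1 / (1 + 338.84 + 11.220) = 1/351.06 = 0.002848
[CO3²⁻] = α₂ × DIC = 0.002848 × 0.569 = 0.001621 mmol/L = 1.621 μmol/L
Ksp = 10^(−8.27) = 5.370×10^-9
Ω = [Ca²⁺][CO3²⁻]/Ksp = (1.84×10^-3)(1.621×10^-6) / 5.370×10^-9 = 0.555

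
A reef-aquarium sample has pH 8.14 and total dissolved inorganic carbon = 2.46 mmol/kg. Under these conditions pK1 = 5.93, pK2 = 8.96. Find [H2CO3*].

[CO2*] = 13.1 μmol/kg

α₀ = 1 / (1 + K1/[H⁺] + K1K2/[H⁺]²) = 1 / (1 + 10^+2.21 + 10^+1.39)
   = 1 / (1 + 162.18 + 24.547) = 1/187.73 = 0.005327
[CO2*] = α₀ × DIC = 0.005327 × 2.46 = 0.0131 mmol/kg = 13.1 μmol/kg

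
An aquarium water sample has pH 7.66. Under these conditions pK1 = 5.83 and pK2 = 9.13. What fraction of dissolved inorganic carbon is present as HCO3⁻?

α₁ = 0.954

α₁ = 1 / (1 + [H⁺]/K1 + K2/[H⁺]) = 1 / (1 + 10^-1.83 + 10^-1.47)
   = 1 / (1 + 0.014791 + 0.033884) = 1/1.0487 = 0.9536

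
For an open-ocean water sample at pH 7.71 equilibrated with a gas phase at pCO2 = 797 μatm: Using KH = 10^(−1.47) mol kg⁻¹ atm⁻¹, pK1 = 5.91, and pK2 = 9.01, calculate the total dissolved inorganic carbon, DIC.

DIC = 1.82 mmol/kg

[CO2*] = KH · pCO2 = 10^(−1.47) × 797×10^-6 = 2.701×10^-5 mol/kg
α₀ = 1/(1 + K1/[H⁺] + K1K2/[H⁺]²) = 1/(1 + 10^+1.80 + 10^+0.50) = 0.01487
DIC = [CO2*]/α₀ = 2.701×10^-5 / 0.01487 = 1.82 mmol/kg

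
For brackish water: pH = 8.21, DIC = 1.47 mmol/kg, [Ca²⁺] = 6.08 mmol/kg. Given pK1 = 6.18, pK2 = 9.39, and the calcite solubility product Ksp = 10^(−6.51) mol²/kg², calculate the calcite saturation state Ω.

Ω = 1.78

α₂ = 1 / (1 + [H⁺]/K2 + [H⁺]²/(K1K2)) = 1 / (1 + 10^+1.18 + 10^-0.85)
   = 1 / (1 + 15.136 + 0.14125) = 1/16.277 = 0.06144
[CO3²⁻] = α₂ × DIC = 0.06144 × 1.47 = 0.09031 mmol/kg
Ksp = 10^(−6.51) = 3.090×10^-7
Ω = [Ca²⁺][CO3²⁻]/Ksp = (6.08×10^-3)(9.031×10^-5) / 3.090×10^-7 = 1.78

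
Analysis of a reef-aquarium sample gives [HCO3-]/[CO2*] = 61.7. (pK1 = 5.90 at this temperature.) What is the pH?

From K1 = [H⁺][HCO3-]/[CO2*]:  pH = pK1 + log₁₀([HCO3-]/[CO2*])
log₁₀(61.7) = +1.790
pH = 5.90 + (+1.790) = 7.69

pH = 7.69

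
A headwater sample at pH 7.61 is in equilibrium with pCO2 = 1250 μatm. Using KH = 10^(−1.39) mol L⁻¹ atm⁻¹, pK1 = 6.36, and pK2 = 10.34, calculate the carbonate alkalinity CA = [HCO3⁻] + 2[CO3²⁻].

[CO2*] = KH · pCO2 = 10^(−1.39) × 1250×10^-6 = 5.092×10^-5 mol/L
α₀ = 1/(1 + K1/[H⁺] + K1K2/[H⁺]²) = 1/(1 + 10^+1.25 + 10^-1.48) = 0.05315
DIC = [CO2*]/α₀ = 5.092×10^-5 / 0.05315 = 0.9582 mmol/L
CA = (α₁ + 2α₂)·DIC = (0.9451 + 2×0.001760) × 0.9582 = 0.909 mmol/L

CA = 0.909 mmol/L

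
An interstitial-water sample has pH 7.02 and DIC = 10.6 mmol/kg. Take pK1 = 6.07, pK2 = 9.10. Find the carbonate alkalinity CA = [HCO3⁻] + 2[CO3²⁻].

CA = 9.62 mmol/kg

CA = [HCO3⁻] + 2[CO3²⁻] = (α₁ + 2α₂)·DIC
At pH 7.02: [H⁺]/K1 = 10^-0.95 = 0.11220, K2/[H⁺] = 10^-2.08 = 0.0083176
α₁ = 1/(1 + 0.11220 + 0.0083176) = 1/1.1205 = 0.8924; α₂ = α₁·K2/[H⁺] = 0.007423
α₁ + 2α₂ = 0.9073
CA = 0.9073 × 10.6 = 9.62 mmol/kg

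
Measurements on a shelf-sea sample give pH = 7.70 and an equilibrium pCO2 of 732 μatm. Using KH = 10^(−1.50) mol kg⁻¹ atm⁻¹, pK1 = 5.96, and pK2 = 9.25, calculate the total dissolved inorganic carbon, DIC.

[CO2*] = KH · pCO2 = 10^(−1.50) × 732×10^-6 = 2.315×10^-5 mol/kg
α₀ = 1/(1 + K1/[H⁺] + K1K2/[H⁺]²) = 1/(1 + 10^+1.74 + 10^+0.19) = 0.01739
DIC = [CO2*]/α₀ = 2.315×10^-5 / 0.01739 = 1.33 mmol/kg

DIC = 1.33 mmol/kg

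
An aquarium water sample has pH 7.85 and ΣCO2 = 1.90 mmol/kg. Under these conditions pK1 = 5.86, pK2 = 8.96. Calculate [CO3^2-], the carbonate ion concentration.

α₂ = 1 / (1 + [H⁺]/K2 + [H⁺]²/(K1K2)) = 1 / (1 + 10^+1.11 + 10^-0.88)
   = 1 / (1 + 12.882 + 0.13183) = 1/14.014 = 0.07136
[CO3²⁻] = α₂ × DIC = 0.07136 × 1.90 = 0.136 mmol/kg

[CO3²⁻] = 0.136 mmol/kg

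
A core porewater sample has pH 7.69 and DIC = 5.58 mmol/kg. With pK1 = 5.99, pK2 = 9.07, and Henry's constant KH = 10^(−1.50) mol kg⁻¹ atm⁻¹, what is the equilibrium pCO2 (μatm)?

α₀ = 1 / (1 + K1/[H⁺] + K1K2/[H⁺]²) = 1 / (1 + 10^+1.70 + 10^+0.32)
   = 1 / (1 + 50.119 + 2.0893) = 1/53.208 = 0.01879
[CO2*] = α₀ × DIC = 0.01879 × 5.58 = 0.1049 mmol/kg
pCO2 = [CO2*]/KH = 1.049×10^-4 / 3.162×10^-2 = 3320 μatm

pCO2 = 3320 μatm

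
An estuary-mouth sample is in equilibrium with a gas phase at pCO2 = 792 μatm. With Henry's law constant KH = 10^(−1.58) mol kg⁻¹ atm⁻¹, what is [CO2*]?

KH = 10^(−1.58) = 2.630×10^-2 mol kg⁻¹ atm⁻¹
[CO2*] = KH · pCO2 = 2.630×10^-2 × 792×10^-6 atm = 2.08×10^-5 mol/kg

[CO2*] = 20.8 μmol/kg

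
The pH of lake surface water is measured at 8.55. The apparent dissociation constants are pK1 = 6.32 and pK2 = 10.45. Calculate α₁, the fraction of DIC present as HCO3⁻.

α₁ = 1 / (1 + [H⁺]/K1 + K2/[H⁺]) = 1 / (1 + 10^-2.23 + 10^-1.90)
   = 1 / (1 + 0.0058884 + 0.012589) = 1/1.0185 = 0.9819

α₁ = 0.982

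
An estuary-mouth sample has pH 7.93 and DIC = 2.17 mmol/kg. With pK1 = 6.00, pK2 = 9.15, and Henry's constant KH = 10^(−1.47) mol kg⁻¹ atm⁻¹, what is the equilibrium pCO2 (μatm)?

pCO2 = 702 μatm

α₀ = 1 / (1 + K1/[H⁺] + K1K2/[H⁺]²) = 1 / (1 + 10^+1.93 + 10^+0.71)
   = 1 / (1 + 85.114 + 5.1286) = 1/91.242 = 0.01096
[CO2*] = α₀ × DIC = 0.01096 × 2.17 = 0.02378 mmol/kg
pCO2 = [CO2*]/KH = 2.378×10^-5 / 3.388×10^-2 = 702 μatm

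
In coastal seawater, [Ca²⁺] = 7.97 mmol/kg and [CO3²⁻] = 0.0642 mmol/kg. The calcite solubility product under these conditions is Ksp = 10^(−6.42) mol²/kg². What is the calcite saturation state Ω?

Ω = 1.35

Ksp = 10^(−6.42) = 3.802×10^-7
Ω = [Ca²⁺][CO3²⁻]/Ksp = (7.97×10^-3)(0.0642×10^-3) / 3.802×10^-7 = 1.35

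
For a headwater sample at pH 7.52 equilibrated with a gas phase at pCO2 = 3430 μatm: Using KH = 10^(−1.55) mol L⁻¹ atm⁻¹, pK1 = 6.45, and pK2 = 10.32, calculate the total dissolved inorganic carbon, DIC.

DIC = 1.23 mmol/L

[CO2*] = KH · pCO2 = 10^(−1.55) × 3430×10^-6 = 9.667×10^-5 mol/L
α₀ = 1/(1 + K1/[H⁺] + K1K2/[H⁺]²) = 1/(1 + 10^+1.07 + 10^-1.73) = 0.07832
DIC = [CO2*]/α₀ = 9.667×10^-5 / 0.07832 = 1.23 mmol/L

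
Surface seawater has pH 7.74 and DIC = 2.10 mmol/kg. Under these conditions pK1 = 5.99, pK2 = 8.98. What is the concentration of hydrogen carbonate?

[HCO3⁻] = 1.95 mmol/kg

α₁ = 1 / (1 + [H⁺]/K1 + K2/[H⁺]) = 1 / (1 + 10^-1.75 + 10^-1.24)
   = 1 / (1 + 0.017783 + 0.057544) = 1/1.0753 = 0.9299
[HCO3⁻] = α₁ × DIC = 0.9299 × 2.10 = 1.95 mmol/kg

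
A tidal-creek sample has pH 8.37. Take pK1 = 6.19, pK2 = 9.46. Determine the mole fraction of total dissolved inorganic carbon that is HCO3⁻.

α₁ = 1 / (1 + [H⁺]/K1 + K2/[H⁺]) = 1 / (1 + 10^-2.18 + 10^-1.09)
   = 1 / (1 + 0.0066069 + 0.081283) = 1/1.0879 = 0.9192

α₁ = 0.919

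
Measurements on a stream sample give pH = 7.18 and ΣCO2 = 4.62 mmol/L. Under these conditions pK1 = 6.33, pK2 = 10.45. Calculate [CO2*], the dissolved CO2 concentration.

α₀ = 1 / (1 + K1/[H⁺] + K1K2/[H⁺]²) = 1 / (1 + 10^+0.85 + 10^-2.42)
   = 1 / (1 + 7.0795 + 0.0038019) = 1/8.0833 = 0.1237
[CO2*] = α₀ × DIC = 0.1237 × 4.62 = 0.572 mmol/L

[CO2*] = 0.572 mmol/L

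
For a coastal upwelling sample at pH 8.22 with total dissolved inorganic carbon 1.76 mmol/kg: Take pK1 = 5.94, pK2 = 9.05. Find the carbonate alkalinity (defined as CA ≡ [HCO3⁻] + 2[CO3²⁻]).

CA = 1.98 mmol/kg

CA = [HCO3⁻] + 2[CO3²⁻] = (α₁ + 2α₂)·DIC
At pH 8.22: [H⁺]/K1 = 10^-2.28 = 0.0052481, K2/[H⁺] = 10^-0.83 = 0.14791
α₁ = 1/(1 + 0.0052481 + 0.14791) = 1/1.1532 = 0.8672; α₂ = α₁·K2/[H⁺] = 0.1283
α₁ + 2α₂ = 1.1237
CA = 1.1237 × 1.76 = 1.98 mmol/kg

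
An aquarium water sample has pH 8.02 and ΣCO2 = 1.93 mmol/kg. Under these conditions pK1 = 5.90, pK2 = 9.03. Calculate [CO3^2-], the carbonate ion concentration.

[CO3²⁻] = 0.171 mmol/kg

α₂ = 1 / (1 + [H⁺]/K2 + [H⁺]²/(K1K2)) = 1 / (1 + 10^+1.01 + 10^-1.11)
   = 1 / (1 + 10.233 + 0.077625) = 1/11.311 = 0.08841
[CO3²⁻] = α₂ × DIC = 0.08841 × 1.93 = 0.171 mmol/kg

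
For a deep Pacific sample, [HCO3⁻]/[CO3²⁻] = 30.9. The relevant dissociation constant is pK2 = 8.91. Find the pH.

From K2 = [H⁺][CO3²⁻]/[HCO3⁻]:  pH = pK2 − log₁₀([HCO3⁻]/[CO3²⁻])
log₁₀(30.9) = +1.490
pH = 8.91 − (+1.490) = 7.42

pH = 7.42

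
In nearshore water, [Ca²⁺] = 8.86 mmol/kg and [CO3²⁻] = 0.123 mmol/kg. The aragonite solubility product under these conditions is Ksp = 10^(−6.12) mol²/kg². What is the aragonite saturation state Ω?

Ω = 1.44

Ksp = 10^(−6.12) = 7.586×10^-7
Ω = [Ca²⁺][CO3²⁻]/Ksp = (8.86×10^-3)(0.123×10^-3) / 7.586×10^-7 = 1.44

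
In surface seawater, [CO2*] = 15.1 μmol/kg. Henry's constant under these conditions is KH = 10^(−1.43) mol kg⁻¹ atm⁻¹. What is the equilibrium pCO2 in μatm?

KH = 10^(−1.43) = 3.715×10^-2 mol kg⁻¹ atm⁻¹
pCO2 = [CO2*]/KH = 15.1×10^-6 / 3.715×10^-2 = 4.06×10^-4 atm = 406 μatm

pCO2 = 406 μatm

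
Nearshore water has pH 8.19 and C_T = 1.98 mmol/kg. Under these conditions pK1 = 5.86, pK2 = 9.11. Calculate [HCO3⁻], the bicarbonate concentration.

[HCO3⁻] = 1.76 mmol/kg

α₁ = 1 / (1 + [H⁺]/K1 + K2/[H⁺]) = 1 / (1 + 10^-2.33 + 10^-0.92)
   = 1 / (1 + 0.0046774 + 0.12023) = 1/1.1249 = 0.8890
[HCO3⁻] = α₁ × DIC = 0.8890 × 1.98 = 1.76 mmol/kg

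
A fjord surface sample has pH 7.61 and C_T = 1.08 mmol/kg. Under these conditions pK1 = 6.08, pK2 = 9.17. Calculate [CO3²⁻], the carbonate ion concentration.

α₂ = 1 / (1 + [H⁺]/K2 + [H⁺]²/(K1K2)) = 1 / (1 + 10^+1.56 + 10^+0.03)
   = 1 / (1 + 36.308 + 1.0715) = 1/38.379 = 0.02606
[CO3²⁻] = α₂ × DIC = 0.02606 × 1.08 = 0.0281 mmol/kg

[CO3²⁻] = 0.0281 mmol/kg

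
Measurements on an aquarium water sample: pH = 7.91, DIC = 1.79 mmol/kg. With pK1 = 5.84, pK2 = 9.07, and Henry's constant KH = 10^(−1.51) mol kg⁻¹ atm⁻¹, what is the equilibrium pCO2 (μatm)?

α₀ = 1 / (1 + K1/[H⁺] + K1K2/[H⁺]²) = 1 / (1 + 10^+2.07 + 10^+0.91)
   = 1 / (1 + 117.49 + 8.1283) = 1/126.62 = 0.007898
[CO2*] = α₀ × DIC = 0.007898 × 1.79 = 0.01414 mmol/kg = 14.14 μmol/kg
pCO2 = [CO2*]/KH = 1.414×10^-5 / 3.090×10^-2 = 457 μatm

pCO2 = 457 μatm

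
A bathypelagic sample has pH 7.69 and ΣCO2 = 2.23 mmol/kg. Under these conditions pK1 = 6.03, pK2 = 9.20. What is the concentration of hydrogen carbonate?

α₁ = 1 / (1 + [H⁺]/K1 + K2/[H⁺]) = 1 / (1 + 10^-1.66 + 10^-1.51)
   = 1 / (1 + 0.021878 + 0.030903) = 1/1.0528 = 0.9499
[HCO3⁻] = α₁ × DIC = 0.9499 × 2.23 = 2.12 mmol/kg

[HCO3⁻] = 2.12 mmol/kg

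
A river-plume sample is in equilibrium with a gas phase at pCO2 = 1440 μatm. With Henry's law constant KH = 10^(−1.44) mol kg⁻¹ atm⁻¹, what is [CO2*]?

KH = 10^(−1.44) = 3.631×10^-2 mol kg⁻¹ atm⁻¹
[CO2*] = KH · pCO2 = 3.631×10^-2 × 1440×10^-6 atm = 5.23×10^-5 mol/kg

[CO2*] = 52.3 μmol/kg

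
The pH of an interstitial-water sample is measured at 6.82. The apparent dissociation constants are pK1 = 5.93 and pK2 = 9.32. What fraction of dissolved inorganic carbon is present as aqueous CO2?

α₀ = 0.114

α₀ = 1 / (1 + K1/[H⁺] + K1K2/[H⁺]²) = 1 / (1 + 10^+0.89 + 10^-1.61)
   = 1 / (1 + 7.7625 + 0.024547) = 1/8.7870 = 0.1138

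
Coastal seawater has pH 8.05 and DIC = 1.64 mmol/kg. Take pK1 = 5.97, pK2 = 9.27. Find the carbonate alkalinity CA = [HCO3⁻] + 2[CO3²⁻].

CA = [HCO3⁻] + 2[CO3²⁻] = (α₁ + 2α₂)·DIC
At pH 8.05: [H⁺]/K1 = 10^-2.08 = 0.0083176, K2/[H⁺] = 10^-1.22 = 0.060256
α₁ = 1/(1 + 0.0083176 + 0.060256) = 1/1.0686 = 0.9358; α₂ = α₁·K2/[H⁺] = 0.05639
α₁ + 2α₂ = 1.0486
CA = 1.0486 × 1.64 = 1.72 mmol/kg

CA = 1.72 mmol/kg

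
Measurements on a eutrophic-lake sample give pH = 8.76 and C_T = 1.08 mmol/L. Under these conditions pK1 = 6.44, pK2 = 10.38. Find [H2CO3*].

α₀ = 1 / (1 + K1/[H⁺] + K1K2/[H⁺]²) = 1 / (1 + 10^+2.32 + 10^+0.70)
   = 1 / (1 + 208.93 + 5.0119) = 1/214.94 = 0.004652
[CO2*] = α₀ × DIC = 0.004652 × 1.08 = 0.00502 mmol/L = 5.02 μmol/L

[CO2*] = 5.02 μmol/L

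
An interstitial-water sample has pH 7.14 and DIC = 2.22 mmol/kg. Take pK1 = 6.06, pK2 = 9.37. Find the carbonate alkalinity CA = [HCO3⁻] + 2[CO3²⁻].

CA = [HCO3⁻] + 2[CO3²⁻] = (α₁ + 2α₂)·DIC
At pH 7.14: [H⁺]/K1 = 10^-1.08 = 0.083176, K2/[H⁺] = 10^-2.23 = 0.0058884
α₁ = 1/(1 + 0.083176 + 0.0058884) = 1/1.0891 = 0.9182; α₂ = α₁·K2/[H⁺] = 0.005407
α₁ + 2α₂ = 0.9290
CA = 0.9290 × 2.22 = 2.06 mmol/kg

CA = 2.06 mmol/kg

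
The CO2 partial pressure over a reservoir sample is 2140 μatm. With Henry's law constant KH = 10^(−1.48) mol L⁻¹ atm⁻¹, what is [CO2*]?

KH = 10^(−1.48) = 3.311×10^-2 mol L⁻¹ atm⁻¹
[CO2*] = KH · pCO2 = 3.311×10^-2 × 2140×10^-6 atm = 7.09×10^-5 mol/L

[CO2*] = 70.9 μmol/L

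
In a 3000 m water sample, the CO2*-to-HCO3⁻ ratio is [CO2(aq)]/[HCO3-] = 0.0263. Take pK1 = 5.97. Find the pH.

From K1 = [H⁺][HCO3-]/[CO2(aq)]:  pH = pK1 − log₁₀([CO2(aq)]/[HCO3-])
log₁₀(0.0263) = -1.580
pH = 5.97 − (-1.580) = 7.55

pH = 7.55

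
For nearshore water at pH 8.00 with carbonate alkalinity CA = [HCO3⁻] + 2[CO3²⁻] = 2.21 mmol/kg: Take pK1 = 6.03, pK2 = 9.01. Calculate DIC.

CA = [HCO3⁻] + 2[CO3²⁻] = (α₁ + 2α₂)·DIC
At pH 8.00: [H⁺]/K1 = 10^-1.97 = 0.010715, K2/[H⁺] = 10^-1.01 = 0.097724
α₁ = 1/(1 + 0.010715 + 0.097724) = 1/1.1084 = 0.9022; α₂ = α₁·K2/[H⁺] = 0.08816
α₁ + 2α₂ = 1.0785
DIC = CA / (α₁ + 2α₂) = 2.21 / 1.0785 = 2.05 mmol/kg

DIC = 2.05 mmol/kg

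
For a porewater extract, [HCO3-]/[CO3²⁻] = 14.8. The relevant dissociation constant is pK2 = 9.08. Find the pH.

pH = 7.91

From K2 = [H⁺][CO3²⁻]/[HCO3-]:  pH = pK2 − log₁₀([HCO3-]/[CO3²⁻])
log₁₀(14.8) = +1.170
pH = 9.08 − (+1.170) = 7.91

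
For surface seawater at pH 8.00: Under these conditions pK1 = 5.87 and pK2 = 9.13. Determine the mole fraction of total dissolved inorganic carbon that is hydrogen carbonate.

α₁ = 0.925

α₁ = 1 / (1 + [H⁺]/K1 + K2/[H⁺]) = 1 / (1 + 10^-2.13 + 10^-1.13)
   = 1 / (1 + 0.0074131 + 0.074131) = 1/1.0815 = 0.9246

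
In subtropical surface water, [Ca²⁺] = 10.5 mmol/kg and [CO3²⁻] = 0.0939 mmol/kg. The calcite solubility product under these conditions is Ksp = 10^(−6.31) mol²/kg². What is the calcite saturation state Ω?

Ω = 2.01

Ksp = 10^(−6.31) = 4.898×10^-7
Ω = [Ca²⁺][CO3²⁻]/Ksp = (10.5×10^-3)(0.0939×10^-3) / 4.898×10^-7 = 2.01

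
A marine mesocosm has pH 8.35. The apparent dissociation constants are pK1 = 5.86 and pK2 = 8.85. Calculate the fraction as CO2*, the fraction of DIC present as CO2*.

α₀ = 0.00245

α₀ = 1 / (1 + K1/[H⁺] + K1K2/[H⁺]²) = 1 / (1 + 10^+2.49 + 10^+1.99)
   = 1 / (1 + 309.03 + 97.724) = 1/407.75 = 0.002452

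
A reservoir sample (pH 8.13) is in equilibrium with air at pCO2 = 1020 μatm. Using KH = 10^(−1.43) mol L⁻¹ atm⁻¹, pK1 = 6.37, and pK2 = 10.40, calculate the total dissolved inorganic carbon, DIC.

DIC = 2.23 mmol/L

[CO2*] = KH · pCO2 = 10^(−1.43) × 1020×10^-6 = 3.790×10^-5 mol/L
α₀ = 1/(1 + K1/[H⁺] + K1K2/[H⁺]²) = 1/(1 + 10^+1.76 + 10^-0.51) = 0.01699
DIC = [CO2*]/α₀ = 3.790×10^-5 / 0.01699 = 2.23 mmol/L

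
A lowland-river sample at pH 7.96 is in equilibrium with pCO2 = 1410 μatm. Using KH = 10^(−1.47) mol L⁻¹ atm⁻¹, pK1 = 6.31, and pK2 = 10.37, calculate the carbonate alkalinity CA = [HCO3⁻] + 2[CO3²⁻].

CA = 2.15 mmol/L

[CO2*] = KH · pCO2 = 10^(−1.47) × 1410×10^-6 = 4.778×10^-5 mol/L
α₀ = 1/(1 + K1/[H⁺] + K1K2/[H⁺]²) = 1/(1 + 10^+1.65 + 10^-0.76) = 0.02181
DIC = [CO2*]/α₀ = 4.778×10^-5 / 0.02181 = 2.190 mmol/L
CA = (α₁ + 2α₂)·DIC = (0.9744 + 2×0.003791) × 2.190 = 2.15 mmol/L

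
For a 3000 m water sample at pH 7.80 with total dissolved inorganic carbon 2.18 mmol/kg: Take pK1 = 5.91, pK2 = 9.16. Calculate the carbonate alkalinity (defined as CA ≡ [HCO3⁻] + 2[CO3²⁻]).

CA = [HCO3⁻] + 2[CO3²⁻] = (α₁ + 2α₂)·DIC
At pH 7.80: [H⁺]/K1 = 10^-1.89 = 0.012882, K2/[H⁺] = 10^-1.36 = 0.043652
α₁ = 1/(1 + 0.012882 + 0.043652) = 1/1.0565 = 0.9465; α₂ = α₁·K2/[H⁺] = 0.04132
α₁ + 2α₂ = 1.0291
CA = 1.0291 × 2.18 = 2.24 mmol/kg

CA = 2.24 mmol/kg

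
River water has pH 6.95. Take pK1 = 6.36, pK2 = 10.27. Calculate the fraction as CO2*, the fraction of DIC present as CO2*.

α₀ = 1 / (1 + K1/[H⁺] + K1K2/[H⁺]²) = 1 / (1 + 10^+0.59 + 10^-2.73)
   = 1 / (1 + 3.8905 + 0.0018621) = 1/4.8923 = 0.2044

α₀ = 0.204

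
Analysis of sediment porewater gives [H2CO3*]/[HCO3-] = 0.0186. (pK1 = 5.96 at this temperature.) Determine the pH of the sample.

pH = 7.69

From K1 = [H⁺][HCO3-]/[H2CO3*]:  pH = pK1 − log₁₀([H2CO3*]/[HCO3-])
log₁₀(0.0186) = -1.730
pH = 5.96 − (-1.730) = 7.69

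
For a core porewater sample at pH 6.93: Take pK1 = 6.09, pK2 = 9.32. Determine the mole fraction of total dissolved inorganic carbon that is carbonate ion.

α₂ = 0.00355

α₂ = 1 / (1 + [H⁺]/K2 + [H⁺]²/(K1K2)) = 1 / (1 + 10^+2.39 + 10^+1.55)
   = 1 / (1 + 245.47 + 35.481) = 1/281.95 = 0.003547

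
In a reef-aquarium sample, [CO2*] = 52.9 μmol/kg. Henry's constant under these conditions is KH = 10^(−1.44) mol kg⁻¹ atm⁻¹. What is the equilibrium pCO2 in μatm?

KH = 10^(−1.44) = 3.631×10^-2 mol kg⁻¹ atm⁻¹
pCO2 = [CO2*]/KH = 52.9×10^-6 / 3.631×10^-2 = 1.46×10^-3 atm = 1460 μatm

pCO2 = 1460 μatm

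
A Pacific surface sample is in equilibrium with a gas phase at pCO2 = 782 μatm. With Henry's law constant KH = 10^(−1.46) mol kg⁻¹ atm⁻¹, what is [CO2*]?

KH = 10^(−1.46) = 3.467×10^-2 mol kg⁻¹ atm⁻¹
[CO2*] = KH · pCO2 = 3.467×10^-2 × 782×10^-6 atm = 2.71×10^-5 mol/kg

[CO2*] = 27.1 μmol/kg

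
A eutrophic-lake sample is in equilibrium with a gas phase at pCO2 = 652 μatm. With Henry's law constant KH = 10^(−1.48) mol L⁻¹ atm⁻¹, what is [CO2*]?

[CO2*] = 21.6 μmol/L

KH = 10^(−1.48) = 3.311×10^-2 mol L⁻¹ atm⁻¹
[CO2*] = KH · pCO2 = 3.311×10^-2 × 652×10^-6 atm = 2.16×10^-5 mol/L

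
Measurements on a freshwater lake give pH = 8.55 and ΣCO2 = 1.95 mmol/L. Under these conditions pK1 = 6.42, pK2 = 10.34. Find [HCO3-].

α₁ = 1 / (1 + [H⁺]/K1 + K2/[H⁺]) = 1 / (1 + 10^-2.13 + 10^-1.79)
   = 1 / (1 + 0.0074131 + 0.016218) = 1/1.0236 = 0.9769
[HCO3⁻] = α₁ × DIC = 0.9769 × 1.95 = 1.90 mmol/L

[HCO3⁻] = 1.90 mmol/L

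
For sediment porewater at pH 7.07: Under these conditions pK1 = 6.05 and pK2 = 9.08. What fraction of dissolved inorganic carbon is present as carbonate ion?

α₂ = 0.00884

α₂ = 1 / (1 + [H⁺]/K2 + [H⁺]²/(K1K2)) = 1 / (1 + 10^+2.01 + 10^+0.99)
   = 1 / (1 + 102.33 + 9.7724) = 1/113.10 = 0.008842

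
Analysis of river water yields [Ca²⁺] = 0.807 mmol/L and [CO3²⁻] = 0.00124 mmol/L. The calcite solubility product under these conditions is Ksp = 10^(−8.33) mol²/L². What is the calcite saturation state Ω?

Ksp = 10^(−8.33) = 4.677×10^-9
Ω = [Ca²⁺][CO3²⁻]/Ksp = (0.807×10^-3)(0.00124×10^-3) / 4.677×10^-9 = 0.214

Ω = 0.214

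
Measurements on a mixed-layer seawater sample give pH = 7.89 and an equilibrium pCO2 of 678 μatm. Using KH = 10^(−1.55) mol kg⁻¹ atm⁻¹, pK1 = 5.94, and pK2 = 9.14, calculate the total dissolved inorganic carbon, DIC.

DIC = 1.82 mmol/kg

[CO2*] = KH · pCO2 = 10^(−1.55) × 678×10^-6 = 1.911×10^-5 mol/kg
α₀ = 1/(1 + K1/[H⁺] + K1K2/[H⁺]²) = 1/(1 + 10^+1.95 + 10^+0.70) = 0.01051
DIC = [CO2*]/α₀ = 1.911×10^-5 / 0.01051 = 1.82 mmol/kg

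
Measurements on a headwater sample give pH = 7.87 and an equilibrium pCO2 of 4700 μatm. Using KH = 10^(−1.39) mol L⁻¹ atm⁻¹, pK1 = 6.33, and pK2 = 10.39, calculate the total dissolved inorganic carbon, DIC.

DIC = 6.85 mmol/L

[CO2*] = KH · pCO2 = 10^(−1.39) × 4700×10^-6 = 1.915×10^-4 mol/L
α₀ = 1/(1 + K1/[H⁺] + K1K2/[H⁺]²) = 1/(1 + 10^+1.54 + 10^-0.98) = 0.02795
DIC = [CO2*]/α₀ = 1.915×10^-4 / 0.02795 = 6.85 mmol/L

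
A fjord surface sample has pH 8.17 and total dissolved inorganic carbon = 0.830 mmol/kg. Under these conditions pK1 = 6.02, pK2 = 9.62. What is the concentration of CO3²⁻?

[CO3²⁻] = 0.0282 mmol/kg

α₂ = 1 / (1 + [H⁺]/K2 + [H⁺]²/(K1K2)) = 1 / (1 + 10^+1.45 + 10^-0.70)
   = 1 / (1 + 28.184 + 0.19953) = 1/29.383 = 0.03403
[CO3²⁻] = α₂ × DIC = 0.03403 × 0.830 = 0.0282 mmol/kg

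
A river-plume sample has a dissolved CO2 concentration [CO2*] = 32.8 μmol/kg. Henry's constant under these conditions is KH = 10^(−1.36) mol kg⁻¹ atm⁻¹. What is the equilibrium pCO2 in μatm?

pCO2 = 751 μatm

KH = 10^(−1.36) = 4.365×10^-2 mol kg⁻¹ atm⁻¹
pCO2 = [CO2*]/KH = 32.8×10^-6 / 4.365×10^-2 = 7.51×10^-4 atm = 751 μatm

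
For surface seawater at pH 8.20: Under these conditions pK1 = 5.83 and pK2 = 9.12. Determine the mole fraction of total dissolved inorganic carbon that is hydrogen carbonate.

α₁ = 1 / (1 + [H⁺]/K1 + K2/[H⁺]) = 1 / (1 + 10^-2.37 + 10^-0.92)
   = 1 / (1 + 0.0042658 + 0.12023) = 1/1.1245 = 0.8893

α₁ = 0.889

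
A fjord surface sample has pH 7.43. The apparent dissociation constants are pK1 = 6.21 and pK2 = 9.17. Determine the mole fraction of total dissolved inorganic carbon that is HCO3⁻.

α₁ = 1 / (1 + [H⁺]/K1 + K2/[H⁺]) = 1 / (1 + 10^-1.22 + 10^-1.74)
   = 1 / (1 + 0.060256 + 0.018197) = 1/1.0785 = 0.9273

α₁ = 0.927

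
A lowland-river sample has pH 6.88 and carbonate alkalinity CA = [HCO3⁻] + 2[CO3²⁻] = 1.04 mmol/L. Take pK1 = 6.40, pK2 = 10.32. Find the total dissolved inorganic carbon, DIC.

DIC = 1.38 mmol/L

CA = [HCO3⁻] + 2[CO3²⁻] = (α₁ + 2α₂)·DIC
At pH 6.88: [H⁺]/K1 = 10^-0.48 = 0.33113, K2/[H⁺] = 10^-3.44 = 0.00036308
α₁ = 1/(1 + 0.33113 + 0.00036308) = 1/1.3315 = 0.7510; α₂ = α₁·K2/[H⁺] = 0.0002727
α₁ + 2α₂ = 0.7516
DIC = CA / (α₁ + 2α₂) = 1.04 / 0.7516 = 1.38 mmol/L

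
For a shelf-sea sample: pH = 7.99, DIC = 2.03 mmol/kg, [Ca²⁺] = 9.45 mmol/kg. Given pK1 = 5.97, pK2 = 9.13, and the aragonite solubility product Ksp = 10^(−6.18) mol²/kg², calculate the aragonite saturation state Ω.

α₂ = 1 / (1 + [H⁺]/K2 + [H⁺]²/(K1K2)) = 1 / (1 + 10^+1.14 + 10^-0.88)
   = 1 / (1 + 13.804 + 0.13183) = 1/14.936 = 0.06695
[CO3²⁻] = α₂ × DIC = 0.06695 × 2.03 = 0.1359 mmol/kg
Ksp = 10^(−6.18) = 6.607×10^-7
Ω = [Ca²⁺][CO3²⁻]/Ksp = (9.45×10^-3)(1.359×10^-4) / 6.607×10^-7 = 1.94

Ω = 1.94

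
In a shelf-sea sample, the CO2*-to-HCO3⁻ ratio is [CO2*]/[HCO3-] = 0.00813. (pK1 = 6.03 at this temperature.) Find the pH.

From K1 = [H⁺][HCO3-]/[CO2*]:  pH = pK1 − log₁₀([CO2*]/[HCO3-])
log₁₀(0.00813) = -2.090
pH = 6.03 − (-2.090) = 8.12

pH = 8.12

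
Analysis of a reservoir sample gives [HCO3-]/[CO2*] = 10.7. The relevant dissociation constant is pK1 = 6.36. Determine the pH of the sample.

From K1 = [H⁺][HCO3-]/[CO2*]:  pH = pK1 + log₁₀([HCO3-]/[CO2*])
log₁₀(10.7) = +1.029
pH = 6.36 + (+1.029) = 7.39

pH = 7.39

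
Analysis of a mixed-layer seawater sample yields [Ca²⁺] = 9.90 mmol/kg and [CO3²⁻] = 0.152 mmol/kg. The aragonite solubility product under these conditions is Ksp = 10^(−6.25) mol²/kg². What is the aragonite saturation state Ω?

Ω = 2.68

Ksp = 10^(−6.25) = 5.623×10^-7
Ω = [Ca²⁺][CO3²⁻]/Ksp = (9.90×10^-3)(0.152×10^-3) / 5.623×10^-7 = 2.68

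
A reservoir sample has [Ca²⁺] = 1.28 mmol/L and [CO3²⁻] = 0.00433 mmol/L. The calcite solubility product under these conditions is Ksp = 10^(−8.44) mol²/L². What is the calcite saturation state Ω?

Ω = 1.53

Ksp = 10^(−8.44) = 3.631×10^-9
Ω = [Ca²⁺][CO3²⁻]/Ksp = (1.28×10^-3)(0.00433×10^-3) / 3.631×10^-9 = 1.53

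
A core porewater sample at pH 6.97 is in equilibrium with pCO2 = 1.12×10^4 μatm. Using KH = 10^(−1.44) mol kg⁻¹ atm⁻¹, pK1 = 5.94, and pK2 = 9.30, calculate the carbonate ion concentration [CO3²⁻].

[CO2*] = KH · pCO2 = 10^(−1.44) × 1.12×10^4×10^-6 = 4.066×10^-4 mol/kg
α₀ = 1/(1 + K1/[H⁺] + K1K2/[H⁺]²) = 1/(1 + 10^+1.03 + 10^-1.30) = 0.08500
DIC = [CO2*]/α₀ = 4.066×10^-4 / 0.08500 = 4.784 mmol/kg
[CO3²⁻] = α₂·DIC; α₂ = 0.004260, so [CO3²⁻] = 0.004260 × 4.784 = 0.0204 mmol/kg

[CO3²⁻] = 0.0204 mmol/kg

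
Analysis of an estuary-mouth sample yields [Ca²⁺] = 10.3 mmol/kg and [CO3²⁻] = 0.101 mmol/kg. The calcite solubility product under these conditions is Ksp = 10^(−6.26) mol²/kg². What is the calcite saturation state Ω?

Ω = 1.89

Ksp = 10^(−6.26) = 5.495×10^-7
Ω = [Ca²⁺][CO3²⁻]/Ksp = (10.3×10^-3)(0.101×10^-3) / 5.495×10^-7 = 1.89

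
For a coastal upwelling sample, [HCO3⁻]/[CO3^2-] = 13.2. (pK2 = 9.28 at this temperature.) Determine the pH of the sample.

From K2 = [H⁺][CO3^2-]/[HCO3⁻]:  pH = pK2 − log₁₀([HCO3⁻]/[CO3^2-])
log₁₀(13.2) = +1.121
pH = 9.28 − (+1.121) = 8.16

pH = 8.16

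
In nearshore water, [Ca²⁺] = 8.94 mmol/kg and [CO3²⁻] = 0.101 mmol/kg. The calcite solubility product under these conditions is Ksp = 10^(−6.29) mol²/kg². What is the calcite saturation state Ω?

Ω = 1.76

Ksp = 10^(−6.29) = 5.129×10^-7
Ω = [Ca²⁺][CO3²⁻]/Ksp = (8.94×10^-3)(0.101×10^-3) / 5.129×10^-7 = 1.76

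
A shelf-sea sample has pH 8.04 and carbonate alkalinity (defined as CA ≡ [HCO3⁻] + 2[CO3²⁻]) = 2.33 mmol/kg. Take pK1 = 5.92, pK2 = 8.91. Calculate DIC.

DIC = 2.10 mmol/kg

CA = [HCO3⁻] + 2[CO3²⁻] = (α₁ + 2α₂)·DIC
At pH 8.04: [H⁺]/K1 = 10^-2.12 = 0.0075858, K2/[H⁺] = 10^-0.87 = 0.13490
α₁ = 1/(1 + 0.0075858 + 0.13490) = 1/1.1425 = 0.8753; α₂ = α₁·K2/[H⁺] = 0.1181
α₁ + 2α₂ = 1.1114
DIC = CA / (α₁ + 2α₂) = 2.33 / 1.1114 = 2.10 mmol/kg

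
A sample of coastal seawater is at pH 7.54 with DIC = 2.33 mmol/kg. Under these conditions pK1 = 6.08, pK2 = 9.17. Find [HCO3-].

α₁ = 1 / (1 + [H⁺]/K1 + K2/[H⁺]) = 1 / (1 + 10^-1.46 + 10^-1.63)
   = 1 / (1 + 0.034674 + 0.023442) = 1/1.0581 = 0.9451
[HCO3⁻] = α₁ × DIC = 0.9451 × 2.33 = 2.20 mmol/kg

[HCO3⁻] = 2.20 mmol/kg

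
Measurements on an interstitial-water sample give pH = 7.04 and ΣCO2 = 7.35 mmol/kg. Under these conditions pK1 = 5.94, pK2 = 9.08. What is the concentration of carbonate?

[CO3²⁻] = 0.0616 mmol/kg

α₂ = 1 / (1 + [H⁺]/K2 + [H⁺]²/(K1K2)) = 1 / (1 + 10^+2.04 + 10^+0.94)
   = 1 / (1 + 109.65 + 8.7096) = 1/119.36 = 0.008378
[CO3²⁻] = α₂ × DIC = 0.008378 × 7.35 = 0.0616 mmol/kg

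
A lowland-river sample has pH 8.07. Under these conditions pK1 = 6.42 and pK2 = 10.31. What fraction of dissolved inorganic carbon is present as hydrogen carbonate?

α₁ = 0.973

α₁ = 1 / (1 + [H⁺]/K1 + K2/[H⁺]) = 1 / (1 + 10^-1.65 + 10^-2.24)
   = 1 / (1 + 0.022387 + 0.0057544) = 1/1.0281 = 0.9726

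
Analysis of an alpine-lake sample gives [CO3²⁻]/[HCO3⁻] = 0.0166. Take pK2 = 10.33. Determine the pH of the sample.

pH = 8.55

From K2 = [H⁺][CO3²⁻]/[HCO3⁻]:  pH = pK2 + log₁₀([CO3²⁻]/[HCO3⁻])
log₁₀(0.0166) = -1.780
pH = 10.33 + (-1.780) = 8.55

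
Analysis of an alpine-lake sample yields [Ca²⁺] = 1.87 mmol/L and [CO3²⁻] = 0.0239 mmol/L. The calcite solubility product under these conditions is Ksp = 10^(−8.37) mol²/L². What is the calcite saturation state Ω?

Ω = 10.5

Ksp = 10^(−8.37) = 4.266×10^-9
Ω = [Ca²⁺][CO3²⁻]/Ksp = (1.87×10^-3)(0.0239×10^-3) / 4.266×10^-9 = 10.5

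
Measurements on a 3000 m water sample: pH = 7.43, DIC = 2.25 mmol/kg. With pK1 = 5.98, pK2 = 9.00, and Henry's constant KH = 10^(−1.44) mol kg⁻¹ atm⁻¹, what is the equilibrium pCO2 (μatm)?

pCO2 = 2070 μatm

α₀ = 1 / (1 + K1/[H⁺] + K1K2/[H⁺]²) = 1 / (1 + 10^+1.45 + 10^-0.12)
   = 1 / (1 + 28.184 + 0.75858) = 1/29.942 = 0.03340
[CO2*] = α₀ × DIC = 0.03340 × 2.25 = 0.07514 mmol/kg
pCO2 = [CO2*]/KH = 7.514×10^-5 / 3.631×10^-2 = 2070 μatm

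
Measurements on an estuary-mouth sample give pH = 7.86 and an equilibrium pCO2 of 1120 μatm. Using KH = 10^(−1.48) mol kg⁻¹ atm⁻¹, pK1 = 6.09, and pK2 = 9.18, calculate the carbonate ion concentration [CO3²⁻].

[CO2*] = KH · pCO2 = 10^(−1.48) × 1120×10^-6 = 3.709×10^-5 mol/kg
α₀ = 1/(1 + K1/[H⁺] + K1K2/[H⁺]²) = 1/(1 + 10^+1.77 + 10^+0.45) = 0.01595
DIC = [CO2*]/α₀ = 3.709×10^-5 / 0.01595 = 2.325 mmol/kg
[CO3²⁻] = α₂·DIC; α₂ = 0.04495, so [CO3²⁻] = 0.04495 × 2.325 = 0.105 mmol/kg

[CO3²⁻] = 0.105 mmol/kg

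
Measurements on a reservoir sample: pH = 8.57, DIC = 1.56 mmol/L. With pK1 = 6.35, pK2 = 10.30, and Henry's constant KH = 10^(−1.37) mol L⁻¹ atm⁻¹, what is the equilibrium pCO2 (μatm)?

pCO2 = 215 μatm

α₀ = 1 / (1 + K1/[H⁺] + K1K2/[H⁺]²) = 1 / (1 + 10^+2.22 + 10^+0.49)
   = 1 / (1 + 165.96 + 3.0903) = 1/170.05 = 0.005881
[CO2*] = α₀ × DIC = 0.005881 × 1.56 = 0.009174 mmol/L = 9.174 μmol/L
pCO2 = [CO2*]/KH = 9.174×10^-6 / 4.266×10^-2 = 215 μatm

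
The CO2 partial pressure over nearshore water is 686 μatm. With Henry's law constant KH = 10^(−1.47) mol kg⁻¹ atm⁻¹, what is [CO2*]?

[CO2*] = 23.2 μmol/kg

KH = 10^(−1.47) = 3.388×10^-2 mol kg⁻¹ atm⁻¹
[CO2*] = KH · pCO2 = 3.388×10^-2 × 686×10^-6 atm = 2.32×10^-5 mol/kg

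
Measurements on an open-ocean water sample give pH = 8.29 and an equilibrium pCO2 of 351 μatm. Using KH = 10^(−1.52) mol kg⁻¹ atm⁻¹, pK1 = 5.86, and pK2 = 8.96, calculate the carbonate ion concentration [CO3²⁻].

[CO3²⁻] = 0.610 mmol/kg

[CO2*] = KH · pCO2 = 10^(−1.52) × 351×10^-6 = 1.060×10^-5 mol/kg
α₀ = 1/(1 + K1/[H⁺] + K1K2/[H⁺]²) = 1/(1 + 10^+2.43 + 10^+1.76) = 0.003052
DIC = [CO2*]/α₀ = 1.060×10^-5 / 0.003052 = 3.474 mmol/kg
[CO3²⁻] = α₂·DIC; α₂ = 0.1756, so [CO3²⁻] = 0.1756 × 3.474 = 0.610 mmol/kg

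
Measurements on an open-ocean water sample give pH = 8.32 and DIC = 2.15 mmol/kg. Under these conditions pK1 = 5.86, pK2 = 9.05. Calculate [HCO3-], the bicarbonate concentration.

[HCO3⁻] = 1.81 mmol/kg

α₁ = 1 / (1 + [H⁺]/K1 + K2/[H⁺]) = 1 / (1 + 10^-2.46 + 10^-0.73)
   = 1 / (1 + 0.0034674 + 0.18621) = 1/1.1897 = 0.8406
[HCO3⁻] = α₁ × DIC = 0.8406 × 2.15 = 1.81 mmol/kg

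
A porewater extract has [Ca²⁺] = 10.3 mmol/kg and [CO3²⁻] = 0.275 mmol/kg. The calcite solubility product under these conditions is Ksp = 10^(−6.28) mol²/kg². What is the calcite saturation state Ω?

Ω = 5.40

Ksp = 10^(−6.28) = 5.248×10^-7
Ω = [Ca²⁺][CO3²⁻]/Ksp = (10.3×10^-3)(0.275×10^-3) / 5.248×10^-7 = 5.40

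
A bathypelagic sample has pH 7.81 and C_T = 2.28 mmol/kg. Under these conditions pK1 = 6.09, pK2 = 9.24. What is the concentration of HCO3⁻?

[HCO3⁻] = 2.16 mmol/kg

α₁ = 1 / (1 + [H⁺]/K1 + K2/[H⁺]) = 1 / (1 + 10^-1.72 + 10^-1.43)
   = 1 / (1 + 0.019055 + 0.037154) = 1/1.0562 = 0.9468
[HCO3⁻] = α₁ × DIC = 0.9468 × 2.28 = 2.16 mmol/kg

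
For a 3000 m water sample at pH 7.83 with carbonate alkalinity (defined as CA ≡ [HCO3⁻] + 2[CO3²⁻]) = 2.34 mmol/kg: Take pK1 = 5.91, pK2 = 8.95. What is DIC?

CA = [HCO3⁻] + 2[CO3²⁻] = (α₁ + 2α₂)·DIC
At pH 7.83: [H⁺]/K1 = 10^-1.92 = 0.012023, K2/[H⁺] = 10^-1.12 = 0.075858
α₁ = 1/(1 + 0.012023 + 0.075858) = 1/1.0879 = 0.9192; α₂ = α₁·K2/[H⁺] = 0.06973
α₁ + 2α₂ = 1.0587
DIC = CA / (α₁ + 2α₂) = 2.34 / 1.0587 = 2.21 mmol/kg

DIC = 2.21 mmol/kg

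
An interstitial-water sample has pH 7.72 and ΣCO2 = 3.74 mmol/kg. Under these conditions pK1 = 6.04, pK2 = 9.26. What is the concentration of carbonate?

[CO3²⁻] = 0.103 mmol/kg

α₂ = 1 / (1 + [H⁺]/K2 + [H⁺]²/(K1K2)) = 1 / (1 + 10^+1.54 + 10^-0.14)
   = 1 / (1 + 34.674 + 0.72444) = 1/36.398 = 0.02747
[CO3²⁻] = α₂ × DIC = 0.02747 × 3.74 = 0.103 mmol/kg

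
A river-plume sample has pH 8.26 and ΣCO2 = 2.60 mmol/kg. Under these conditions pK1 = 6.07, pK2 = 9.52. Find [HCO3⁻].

α₁ = 1 / (1 + [H⁺]/K1 + K2/[H⁺]) = 1 / (1 + 10^-2.19 + 10^-1.26)
   = 1 / (1 + 0.0064565 + 0.054954) = 1/1.0614 = 0.9421
[HCO3⁻] = α₁ × DIC = 0.9421 × 2.60 = 2.45 mmol/kg

[HCO3⁻] = 2.45 mmol/kg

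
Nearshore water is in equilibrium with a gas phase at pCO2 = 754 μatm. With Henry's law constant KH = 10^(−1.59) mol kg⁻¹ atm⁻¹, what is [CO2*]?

KH = 10^(−1.59) = 2.570×10^-2 mol kg⁻¹ atm⁻¹
[CO2*] = KH · pCO2 = 2.570×10^-2 × 754×10^-6 atm = 1.94×10^-5 mol/kg

[CO2*] = 19.4 μmol/kg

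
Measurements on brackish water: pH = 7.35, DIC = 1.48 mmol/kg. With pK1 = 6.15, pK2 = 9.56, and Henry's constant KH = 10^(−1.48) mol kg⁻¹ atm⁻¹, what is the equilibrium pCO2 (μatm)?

α₀ = 1 / (1 + K1/[H⁺] + K1K2/[H⁺]²) = 1 / (1 + 10^+1.20 + 10^-1.01)
   = 1 / (1 + 15.849 + 0.097724) = 1/16.947 = 0.05901
[CO2*] = α₀ × DIC = 0.05901 × 1.48 = 0.08733 mmol/kg
pCO2 = [CO2*]/KH = 8.733×10^-5 / 3.311×10^-2 = 2640 μatm

pCO2 = 2640 μatm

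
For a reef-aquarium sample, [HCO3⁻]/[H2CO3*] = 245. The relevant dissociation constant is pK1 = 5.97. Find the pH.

pH = 8.36

From K1 = [H⁺][HCO3⁻]/[H2CO3*]:  pH = pK1 + log₁₀([HCO3⁻]/[H2CO3*])
log₁₀(245) = +2.389
pH = 5.97 + (+2.389) = 8.36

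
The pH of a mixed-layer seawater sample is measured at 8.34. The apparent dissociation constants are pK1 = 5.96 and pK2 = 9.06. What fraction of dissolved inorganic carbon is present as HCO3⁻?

α₁ = 1 / (1 + [H⁺]/K1 + K2/[H⁺]) = 1 / (1 + 10^-2.38 + 10^-0.72)
   = 1 / (1 + 0.0041687 + 0.19055) = 1/1.1947 = 0.8370

α₁ = 0.837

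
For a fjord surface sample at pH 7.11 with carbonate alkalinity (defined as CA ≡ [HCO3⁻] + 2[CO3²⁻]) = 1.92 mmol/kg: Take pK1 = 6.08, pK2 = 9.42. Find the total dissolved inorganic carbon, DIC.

CA = [HCO3⁻] + 2[CO3²⁻] = (α₁ + 2α₂)·DIC
At pH 7.11: [H⁺]/K1 = 10^-1.03 = 0.093325, K2/[H⁺] = 10^-2.31 = 0.0048978
α₁ = 1/(1 + 0.093325 + 0.0048978) = 1/1.0982 = 0.9106; α₂ = α₁·K2/[H⁺] = 0.004460
α₁ + 2α₂ = 0.9195
DIC = CA / (α₁ + 2α₂) = 1.92 / 0.9195 = 2.09 mmol/kg

DIC = 2.09 mmol/kg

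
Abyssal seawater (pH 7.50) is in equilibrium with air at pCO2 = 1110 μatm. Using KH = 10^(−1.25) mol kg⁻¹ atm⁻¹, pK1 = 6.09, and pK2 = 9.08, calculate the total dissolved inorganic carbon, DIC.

[CO2*] = KH · pCO2 = 10^(−1.25) × 1110×10^-6 = 6.242×10^-5 mol/kg
α₀ = 1/(1 + K1/[H⁺] + K1K2/[H⁺]²) = 1/(1 + 10^+1.41 + 10^-0.17) = 0.03652
DIC = [CO2*]/α₀ = 6.242×10^-5 / 0.03652 = 1.71 mmol/kg

DIC = 1.71 mmol/kg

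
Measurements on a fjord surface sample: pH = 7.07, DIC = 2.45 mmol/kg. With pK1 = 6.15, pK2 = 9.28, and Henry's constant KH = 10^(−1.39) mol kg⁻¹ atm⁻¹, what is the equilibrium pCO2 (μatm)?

pCO2 = 6420 μatm

α₀ = 1 / (1 + K1/[H⁺] + K1K2/[H⁺]²) = 1 / (1 + 10^+0.92 + 10^-1.29)
   = 1 / (1 + 8.3176 + 0.051286) = 1/9.3689 = 0.1067
[CO2*] = α₀ × DIC = 0.1067 × 2.45 = 0.2615 mmol/kg
pCO2 = [CO2*]/KH = 2.615×10^-4 / 4.074×10^-2 = 6420 μatm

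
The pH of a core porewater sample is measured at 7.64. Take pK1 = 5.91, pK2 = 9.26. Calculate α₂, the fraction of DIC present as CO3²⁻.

α₂ = 1 / (1 + [H⁺]/K2 + [H⁺]²/(K1K2)) = 1 / (1 + 10^+1.62 + 10^-0.11)
   = 1 / (1 + 41.687 + 0.77625) = 1/43.463 = 0.02301

α₂ = 0.0230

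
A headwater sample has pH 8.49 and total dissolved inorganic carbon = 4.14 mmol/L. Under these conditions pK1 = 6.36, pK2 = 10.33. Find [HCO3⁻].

[HCO3⁻] = 4.05 mmol/L

α₁ = 1 / (1 + [H⁺]/K1 + K2/[H⁺]) = 1 / (1 + 10^-2.13 + 10^-1.84)
   = 1 / (1 + 0.0074131 + 0.014454) = 1/1.0219 = 0.9786
[HCO3⁻] = α₁ × DIC = 0.9786 × 4.14 = 4.05 mmol/L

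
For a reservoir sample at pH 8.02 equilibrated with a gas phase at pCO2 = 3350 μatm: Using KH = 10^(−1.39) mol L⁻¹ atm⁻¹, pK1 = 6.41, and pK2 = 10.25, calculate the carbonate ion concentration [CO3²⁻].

[CO2*] = KH · pCO2 = 10^(−1.39) × 3350×10^-6 = 1.365×10^-4 mol/L
α₀ = 1/(1 + K1/[H⁺] + K1K2/[H⁺]²) = 1/(1 + 10^+1.61 + 10^-0.62) = 0.02382
DIC = [CO2*]/α₀ = 1.365×10^-4 / 0.02382 = 5.729 mmol/L
[CO3²⁻] = α₂·DIC; α₂ = 0.005715, so [CO3²⁻] = 0.005715 × 5.729 = 0.0327 mmol/L

[CO3²⁻] = 0.0327 mmol/L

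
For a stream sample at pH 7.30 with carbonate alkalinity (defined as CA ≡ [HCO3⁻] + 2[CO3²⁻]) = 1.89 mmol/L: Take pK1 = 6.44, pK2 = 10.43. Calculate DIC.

CA = [HCO3⁻] + 2[CO3²⁻] = (α₁ + 2α₂)·DIC
At pH 7.30: [H⁺]/K1 = 10^-0.86 = 0.13804, K2/[H⁺] = 10^-3.13 = 0.00074131
α₁ = 1/(1 + 0.13804 + 0.00074131) = 1/1.1388 = 0.8781; α₂ = α₁·K2/[H⁺] = 0.0006510
α₁ + 2α₂ = 0.8794
DIC = CA / (α₁ + 2α₂) = 1.89 / 0.8794 = 2.15 mmol/L

DIC = 2.15 mmol/L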